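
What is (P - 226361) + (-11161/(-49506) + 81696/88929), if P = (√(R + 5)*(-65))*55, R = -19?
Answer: -110728175903441/489168786 - 3575*I*√14 ≈ -2.2636e+5 - 13376.0*I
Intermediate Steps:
P = -3575*I*√14 (P = (√(-19 + 5)*(-65))*55 = (√(-14)*(-65))*55 = ((I*√14)*(-65))*55 = -65*I*√14*55 = -3575*I*√14 ≈ -13376.0*I)
(P - 226361) + (-11161/(-49506) + 81696/88929) = (-3575*I*√14 - 226361) + (-11161/(-49506) + 81696/88929) = (-226361 - 3575*I*√14) + (-11161*(-1/49506) + 81696*(1/88929)) = (-226361 - 3575*I*√14) + (11161/49506 + 27232/29643) = (-226361 - 3575*I*√14) + 559664305/489168786 = -110728175903441/489168786 - 3575*I*√14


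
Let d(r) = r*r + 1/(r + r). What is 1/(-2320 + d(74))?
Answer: 148/467089 ≈ 0.00031686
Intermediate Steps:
d(r) = r² + 1/(2*r)
1/(-2320 + d(74)) = 1/(-2320 + (½ + 74³)/74) = 1/(-2320 + (½ + 405224)/74) = 1/(-2320 + (1/74)*(810449/2)) = 1/(-2320 + 810449/148) = 1/(467089/148) = 148/467089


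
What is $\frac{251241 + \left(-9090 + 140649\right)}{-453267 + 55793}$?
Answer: $- \frac{600}{623} \approx -0.96308$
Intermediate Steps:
$\frac{251241 + \left(-9090 + 140649\right)}{-453267 + 55793} = \frac{251241 + 131559}{-397474} = 382800 \left(- \frac{1}{397474}\right) = - \frac{600}{623}$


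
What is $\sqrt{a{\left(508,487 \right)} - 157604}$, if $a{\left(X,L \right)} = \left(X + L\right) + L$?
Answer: $i \sqrt{156122} \approx 395.12 i$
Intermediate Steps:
$a{\left(X,L \right)} = X + 2 L$ ($a{\left(X,L \right)} = \left(L + X\right) + L = X + 2 L$)
$\sqrt{a{\left(508,487 \right)} - 157604} = \sqrt{\left(508 + 2 \cdot 487\right) - 157604} = \sqrt{\left(508 + 974\right) - 157604} = \sqrt{1482 - 157604} = \sqrt{-156122} = i \sqrt{156122}$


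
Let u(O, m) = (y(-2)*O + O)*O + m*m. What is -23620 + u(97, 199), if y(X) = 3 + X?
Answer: 34799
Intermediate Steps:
u(O, m) = m**2 + 2*O**2 (u(O, m) = ((3 - 2)*O + O)*O + m*m = (1*O + O)*O + m**2 = (O + O)*O + m**2 = (2*O)*O + m**2 = 2*O**2 + m**2 = m**2 + 2*O**2)
-23620 + u(97, 199) = -23620 + (199**2 + 2*97**2) = -23620 + (39601 + 2*9409) = -23620 + (39601 + 18818) = -23620 + 58419 = 34799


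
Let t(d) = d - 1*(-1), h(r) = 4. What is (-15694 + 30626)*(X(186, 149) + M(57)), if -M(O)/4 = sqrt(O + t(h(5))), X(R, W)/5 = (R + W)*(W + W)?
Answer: 7453307800 - 59728*sqrt(62) ≈ 7.4528e+9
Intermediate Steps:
X(R, W) = 10*W*(R + W) (X(R, W) = 5*((R + W)*(W + W)) = 5*((R + W)*(2*W)) = 5*(2*W*(R + W)) = 10*W*(R + W))
t(d) = 1 + d (t(d) = d + 1 = 1 + d)
M(O) = -4*sqrt(5 + O) (M(O) = -4*sqrt(O + (1 + 4)) = -4*sqrt(O + 5) = -4*sqrt(5 + O))
(-15694 + 30626)*(X(186, 149) + M(57)) = (-15694 + 30626)*(10*149*(186 + 149) - 4*sqrt(5 + 57)) = 14932*(10*149*335 - 4*sqrt(62)) = 14932*(499150 - 4*sqrt(62)) = 7453307800 - 59728*sqrt(62)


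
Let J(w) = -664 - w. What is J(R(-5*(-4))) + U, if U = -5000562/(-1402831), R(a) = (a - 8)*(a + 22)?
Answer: -1633506046/1402831 ≈ -1164.4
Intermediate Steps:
R(a) = (-8 + a)*(22 + a)
U = 5000562/1402831 (U = -5000562*(-1/1402831) = 5000562/1402831 ≈ 3.5646)
J(R(-5*(-4))) + U = (-664 - (-176 + (-5*(-4))² + 14*(-5*(-4)))) + 5000562/1402831 = (-664 - (-176 + 20² + 14*20)) + 5000562/1402831 = (-664 - (-176 + 400 + 280)) + 5000562/1402831 = (-664 - 1*504) + 5000562/1402831 = (-664 - 504) + 5000562/1402831 = -1168 + 5000562/1402831 = -1633506046/1402831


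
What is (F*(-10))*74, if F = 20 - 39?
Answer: 14060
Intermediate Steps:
F = -19
(F*(-10))*74 = -19*(-10)*74 = 190*74 = 14060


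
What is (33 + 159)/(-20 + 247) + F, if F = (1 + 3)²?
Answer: 3824/227 ≈ 16.846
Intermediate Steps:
F = 16 (F = 4² = 16)
(33 + 159)/(-20 + 247) + F = (33 + 159)/(-20 + 247) + 16 = 192/227 + 16 = 3824/227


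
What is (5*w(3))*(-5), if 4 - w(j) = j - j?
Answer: -100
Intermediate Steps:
w(j) = 4 (w(j) = 4 - (j - j) = 4 - 1*0 = 4 + 0 = 4)
(5*w(3))*(-5) = (5*4)*(-5) = 20*(-5) = -100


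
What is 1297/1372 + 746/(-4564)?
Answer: 174857/223636 ≈ 0.78188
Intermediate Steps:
1297/1372 + 746/(-4564) = 1297*(1/1372) + 746*(-1/4564) = 1297/1372 - 373/2282 = 174857/223636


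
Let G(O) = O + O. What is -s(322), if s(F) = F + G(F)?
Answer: -966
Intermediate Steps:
G(O) = 2*O
s(F) = 3*F (s(F) = F + 2*F = 3*F)
-s(322) = -3*322 = -1*966 = -966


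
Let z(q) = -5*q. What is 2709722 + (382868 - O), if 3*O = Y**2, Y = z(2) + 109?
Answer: 3089323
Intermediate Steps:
Y = 99 (Y = -5*2 + 109 = -10 + 109 = 99)
O = 3267 (O = (1/3)*99**2 = (1/3)*9801 = 3267)
2709722 + (382868 - O) = 2709722 + (382868 - 1*3267) = 2709722 + (382868 - 3267) = 2709722 + 379601 = 3089323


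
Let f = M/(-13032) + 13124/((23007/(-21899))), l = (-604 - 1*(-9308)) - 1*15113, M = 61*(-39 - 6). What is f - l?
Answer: -202641470489/33314136 ≈ -6082.8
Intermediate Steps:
M = -2745 (M = 61*(-45) = -2745)
l = -6409 (l = (-604 + 9308) - 15113 = 8704 - 15113 = -6409)
f = -416151768113/33314136 (f = -2745/(-13032) + 13124/((23007/(-21899))) = -2745*(-1/13032) + 13124/((23007*(-1/21899))) = 305/1448 + 13124/(-23007/21899) = 305/1448 + 13124*(-21899/23007) = 305/1448 - 287402476/23007 = -416151768113/33314136 ≈ -12492.)
f - l = -416151768113/33314136 - 1*(-6409) = -416151768113/33314136 + 6409 = -202641470489/33314136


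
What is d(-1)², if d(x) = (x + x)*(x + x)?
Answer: 16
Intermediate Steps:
d(x) = 4*x² (d(x) = (2*x)*(2*x) = 4*x²)
d(-1)² = (4*(-1)²)² = (4*1)² = 4² = 16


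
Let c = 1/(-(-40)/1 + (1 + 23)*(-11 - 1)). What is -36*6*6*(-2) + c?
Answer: 642815/248 ≈ 2592.0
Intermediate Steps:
c = -1/248 (c = 1/(-(-40) + 24*(-12)) = 1/(-4*(-10) - 288) = 1/(40 - 288) = 1/(-248) = -1/248 ≈ -0.0040323)
-36*6*6*(-2) + c = -36*6*6*(-2) - 1/248 = -1296*(-2) - 1/248 = -36*(-72) - 1/248 = 2592 - 1/248 = 642815/248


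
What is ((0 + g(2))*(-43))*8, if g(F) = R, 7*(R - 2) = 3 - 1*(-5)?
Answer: -7568/7 ≈ -1081.1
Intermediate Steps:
R = 22/7 (R = 2 + (3 - 1*(-5))/7 = 2 + (3 + 5)/7 = 2 + (1/7)*8 = 2 + 8/7 = 22/7 ≈ 3.1429)
g(F) = 22/7
((0 + g(2))*(-43))*8 = ((0 + 22/7)*(-43))*8 = ((22/7)*(-43))*8 = -946/7*8 = -7568/7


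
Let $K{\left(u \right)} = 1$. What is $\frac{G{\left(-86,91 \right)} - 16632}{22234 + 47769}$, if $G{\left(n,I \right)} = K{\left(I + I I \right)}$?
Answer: $- \frac{16631}{70003} \approx -0.23758$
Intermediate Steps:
$G{\left(n,I \right)} = 1$
$\frac{G{\left(-86,91 \right)} - 16632}{22234 + 47769} = \frac{1 - 16632}{22234 + 47769} = - \frac{16631}{70003}$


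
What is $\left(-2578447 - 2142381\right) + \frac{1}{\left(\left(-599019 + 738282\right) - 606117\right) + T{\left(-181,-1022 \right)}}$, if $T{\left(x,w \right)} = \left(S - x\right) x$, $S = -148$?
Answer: $- \frac{2232134940757}{472827} \approx -4.7208 \cdot 10^{6}$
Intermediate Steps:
$T{\left(x,w \right)} = x \left(-148 - x\right)$ ($T{\left(x,w \right)} = \left(-148 - x\right) x = x \left(-148 - x\right)$)
$\left(-2578447 - 2142381\right) + \frac{1}{\left(\left(-599019 + 738282\right) - 606117\right) + T{\left(-181,-1022 \right)}} = \left(-2578447 - 2142381\right) + \frac{1}{\left(\left(-599019 + 738282\right) - 606117\right) - - 181 \left(148 - 181\right)} = -4720828 + \frac{1}{\left(139263 - 606117\right) - \left(-181\right) \left(-33\right)} = -4720828 + \frac{1}{-466854 - 5973} = -4720828 + \frac{1}{-472827} = -4720828 - \frac{1}{472827} = - \frac{2232134940757}{472827}$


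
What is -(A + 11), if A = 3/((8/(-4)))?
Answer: -19/2 ≈ -9.5000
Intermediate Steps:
A = -3/2 (A = 3/((8*(-¼))) = 3/(-2) = 3*(-½) = -3/2 ≈ -1.5000)
-(A + 11) = -(-3/2 + 11) = -1*19/2 = -19/2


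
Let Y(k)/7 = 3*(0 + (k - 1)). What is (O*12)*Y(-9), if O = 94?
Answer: -236880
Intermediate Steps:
Y(k) = -21 + 21*k (Y(k) = 7*(3*(0 + (k - 1))) = 7*(3*(0 + (-1 + k))) = 7*(3*(-1 + k)) = 7*(-3 + 3*k) = -21 + 21*k)
(O*12)*Y(-9) = (94*12)*(-21 + 21*(-9)) = 1128*(-21 - 189) = 1128*(-210) = -236880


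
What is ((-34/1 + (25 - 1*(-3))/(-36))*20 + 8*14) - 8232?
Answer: -79340/9 ≈ -8815.6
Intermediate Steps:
((-34/1 + (25 - 1*(-3))/(-36))*20 + 8*14) - 8232 = ((-34*1 + (25 + 3)*(-1/36))*20 + 112) - 8232 = ((-34 + 28*(-1/36))*20 + 112) - 8232 = ((-34 - 7/9)*20 + 112) - 8232 = (-313/9*20 + 112) - 8232 = (-6260/9 + 112) - 8232 = -5252/9 - 8232 = -79340/9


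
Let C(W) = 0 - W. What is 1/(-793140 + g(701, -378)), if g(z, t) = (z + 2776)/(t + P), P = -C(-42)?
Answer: -140/111040759 ≈ -1.2608e-6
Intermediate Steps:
C(W) = -W
P = -42 (P = -(-1)*(-42) = -1*42 = -42)
g(z, t) = (2776 + z)/(-42 + t) (g(z, t) = (z + 2776)/(t - 42) = (2776 + z)/(-42 + t))
1/(-793140 + g(701, -378)) = 1/(-793140 + (2776 + 701)/(-42 - 378)) = 1/(-793140 + 3477/(-420)) = 1/(-793140 - 1/420*3477) = 1/(-793140 - 1159/140) = 1/(-111040759/140) = -140/111040759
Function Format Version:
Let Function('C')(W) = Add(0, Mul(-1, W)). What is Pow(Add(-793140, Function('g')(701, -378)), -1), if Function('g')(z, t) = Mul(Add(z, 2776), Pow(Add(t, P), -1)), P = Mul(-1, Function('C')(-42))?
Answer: Rational(-140, 111040759) ≈ -1.2608e-6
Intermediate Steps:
Function('C')(W) = Mul(-1, W)
P = -42 (P = Mul(-1, Mul(-1, -42)) = Mul(-1, 42) = -42)
Function('g')(z, t) = Mul(Pow(Add(-42, t), -1), Add(2776, z)) (Function('g')(z, t) = Mul(Add(z, 2776), Pow(Add(t, -42), -1)) = Mul(Add(2776, z), Pow(Add(-42, t), -1)) = Mul(Pow(Add(-42, t), -1), Add(2776, z)))
Pow(Add(-793140, Function('g')(701, -378)), -1) = Pow(Add(-793140, Mul(Pow(Add(-42, -378), -1), Add(2776, 701))), -1) = Pow(Add(-793140, Mul(Pow(-420, -1), 3477)), -1) = Pow(Add(-793140, Mul(Rational(-1, 420), 3477)), -1) = Pow(Add(-793140, Rational(-1159, 140)), -1) = Pow(Rational(-111040759, 140), -1) = Rational(-140, 111040759)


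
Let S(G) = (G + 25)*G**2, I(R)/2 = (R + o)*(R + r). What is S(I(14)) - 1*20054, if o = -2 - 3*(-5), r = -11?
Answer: 4887574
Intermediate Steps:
o = 13 (o = -2 + 15 = 13)
I(R) = 2*(-11 + R)*(13 + R) (I(R) = 2*((R + 13)*(R - 11)) = 2*((13 + R)*(-11 + R)) = 2*((-11 + R)*(13 + R)) = 2*(-11 + R)*(13 + R))
S(G) = G**2*(25 + G) (S(G) = (25 + G)*G**2 = G**2*(25 + G))
S(I(14)) - 1*20054 = (-286 + 2*14**2 + 4*14)**2*(25 + (-286 + 2*14**2 + 4*14)) - 1*20054 = (-286 + 2*196 + 56)**2*(25 + (-286 + 2*196 + 56)) - 20054 = (-286 + 392 + 56)**2*(25 + (-286 + 392 + 56)) - 20054 = 162**2*(25 + 162) - 20054 = 26244*187 - 20054 = 4907628 - 20054 = 4887574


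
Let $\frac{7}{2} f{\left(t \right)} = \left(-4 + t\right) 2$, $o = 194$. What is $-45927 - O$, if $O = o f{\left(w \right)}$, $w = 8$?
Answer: $- \frac{324593}{7} \approx -46370.0$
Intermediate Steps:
$f{\left(t \right)} = - \frac{16}{7} + \frac{4 t}{7}$ ($f{\left(t \right)} = \frac{2 \left(-4 + t\right) 2}{7} = \frac{2 \left(-8 + 2 t\right)}{7} = - \frac{16}{7} + \frac{4 t}{7}$)
$O = \frac{3104}{7}$ ($O = 194 \left(- \frac{16}{7} + \frac{4}{7} \cdot 8\right) = 194 \left(- \frac{16}{7} + \frac{32}{7}\right) = 194 \cdot \frac{16}{7} = \frac{3104}{7} \approx 443.43$)
$-45927 - O = -45927 - \frac{3104}{7} = - \frac{324593}{7}$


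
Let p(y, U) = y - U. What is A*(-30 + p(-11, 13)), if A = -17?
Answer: 918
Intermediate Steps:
A*(-30 + p(-11, 13)) = -17*(-30 + (-11 - 1*13)) = -17*(-30 + (-11 - 13)) = -17*(-30 - 24) = -17*(-54) = 918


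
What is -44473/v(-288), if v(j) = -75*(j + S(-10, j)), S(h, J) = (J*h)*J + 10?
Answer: -44473/62228850 ≈ -0.00071467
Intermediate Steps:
S(h, J) = 10 + h*J² (S(h, J) = h*J² + 10 = 10 + h*J²)
v(j) = -750 - 75*j + 750*j² (v(j) = -75*(j + (10 - 10*j²)) = -75*(10 + j - 10*j²) = -750 - 75*j + 750*j²)
-44473/v(-288) = -44473/(-750 - 75*(-288) + 750*(-288)²) = -44473/(-750 + 21600 + 750*82944) = -44473/(-750 + 21600 + 62208000) = -44473/62228850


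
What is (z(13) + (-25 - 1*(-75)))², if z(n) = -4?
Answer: 2116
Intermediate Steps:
(z(13) + (-25 - 1*(-75)))² = (-4 + (-25 - 1*(-75)))² = (-4 + (-25 + 75))² = (-4 + 50)² = 46² = 2116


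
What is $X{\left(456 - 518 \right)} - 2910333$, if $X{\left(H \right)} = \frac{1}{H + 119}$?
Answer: $- \frac{165888980}{57} \approx -2.9103 \cdot 10^{6}$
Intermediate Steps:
$X{\left(H \right)} = \frac{1}{119 + H}$
$X{\left(456 - 518 \right)} - 2910333 = \frac{1}{119 + \left(456 - 518\right)} - 2910333 = \frac{1}{119 - 62} - 2910333 = \frac{1}{57} - 2910333 = - \frac{165888980}{57}$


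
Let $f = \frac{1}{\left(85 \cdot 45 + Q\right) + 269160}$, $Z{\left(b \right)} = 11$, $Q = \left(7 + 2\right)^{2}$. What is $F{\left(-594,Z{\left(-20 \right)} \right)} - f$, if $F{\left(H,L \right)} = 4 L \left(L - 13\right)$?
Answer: $- \frac{24029809}{273066} \approx -88.0$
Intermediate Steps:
$Q = 81$ ($Q = 9^{2} = 81$)
$F{\left(H,L \right)} = 4 L \left(-13 + L\right)$
$f = \frac{1}{273066}$ ($f = \frac{1}{\left(85 \cdot 45 + 81\right) + 269160} = \frac{1}{\left(3825 + 81\right) + 269160} = \frac{1}{3906 + 269160} = \frac{1}{273066} \approx 3.6621 \cdot 10^{-6}$)
$F{\left(-594,Z{\left(-20 \right)} \right)} - f = 4 \cdot 11 \left(-13 + 11\right) - \frac{1}{273066} = 4 \cdot 11 \left(-2\right) - \frac{1}{273066} = -88 - \frac{1}{273066} = - \frac{24029809}{273066}$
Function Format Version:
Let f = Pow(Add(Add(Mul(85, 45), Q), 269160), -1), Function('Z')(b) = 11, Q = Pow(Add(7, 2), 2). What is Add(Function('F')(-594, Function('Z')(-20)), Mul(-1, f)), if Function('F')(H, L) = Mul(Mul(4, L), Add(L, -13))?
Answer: Rational(-24029809, 273066) ≈ -88.000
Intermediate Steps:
Q = 81 (Q = Pow(9, 2) = 81)
Function('F')(H, L) = Mul(4, L, Add(-13, L)) (Function('F')(H, L) = Mul(Mul(4, L), Add(-13, L)) = Mul(4, L, Add(-13, L)))
f = Rational(1, 273066) (f = Pow(Add(Add(Mul(85, 45), 81), 269160), -1) = Pow(Add(Add(3825, 81), 269160), -1) = Pow(Add(3906, 269160), -1) = Pow(273066, -1) = Rational(1, 273066) ≈ 3.6621e-6)
Add(Function('F')(-594, Function('Z')(-20)), Mul(-1, f)) = Add(Mul(4, 11, Add(-13, 11)), Mul(-1, Rational(1, 273066))) = Add(Mul(4, 11, -2), Rational(-1, 273066)) = Add(-88, Rational(-1, 273066)) = Rational(-24029809, 273066)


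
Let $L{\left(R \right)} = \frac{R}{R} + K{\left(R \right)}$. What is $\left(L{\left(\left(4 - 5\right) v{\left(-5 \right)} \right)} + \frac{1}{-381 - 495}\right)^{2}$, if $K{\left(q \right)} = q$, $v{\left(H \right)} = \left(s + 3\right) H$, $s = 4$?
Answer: $\frac{994456225}{767376} \approx 1295.9$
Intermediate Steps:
$v{\left(H \right)} = 7 H$ ($v{\left(H \right)} = \left(4 + 3\right) H = 7 H$)
$L{\left(R \right)} = 1 + R$ ($L{\left(R \right)} = \frac{R}{R} + R = 1 + R$)
$\left(L{\left(\left(4 - 5\right) v{\left(-5 \right)} \right)} + \frac{1}{-381 - 495}\right)^{2} = \left(\left(1 + \left(4 - 5\right) 7 \left(-5\right)\right) + \frac{1}{-381 - 495}\right)^{2} = \left(\left(1 - -35\right) + \frac{1}{-876}\right)^{2} = \left(\left(1 + 35\right) - \frac{1}{876}\right)^{2} = \left(36 - \frac{1}{876}\right)^{2} = \left(\frac{31535}{876}\right)^{2} = \frac{994456225}{767376}$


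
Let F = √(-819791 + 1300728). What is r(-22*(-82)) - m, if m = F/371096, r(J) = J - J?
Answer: -√480937/371096 ≈ -0.0018688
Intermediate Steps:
F = √480937 ≈ 693.50
r(J) = 0
m = √480937/371096 ≈ 0.0018688
r(-22*(-82)) - m = 0 - √480937/371096 = -√480937/371096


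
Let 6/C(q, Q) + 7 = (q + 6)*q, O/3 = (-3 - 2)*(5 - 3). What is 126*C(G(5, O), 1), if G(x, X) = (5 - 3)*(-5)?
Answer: 252/11 ≈ 22.909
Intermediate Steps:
O = -30 (O = 3*((-3 - 2)*(5 - 3)) = 3*(-5*2) = 3*(-10) = -30)
G(x, X) = -10 (G(x, X) = 2*(-5) = -10)
C(q, Q) = 6/(-7 + q*(6 + q)) (C(q, Q) = 6/(-7 + (q + 6)*q) = 6/(-7 + (6 + q)*q) = 6/(-7 + q*(6 + q)))
126*C(G(5, O), 1) = 126*(6/(-7 + (-10)² + 6*(-10))) = 126*(6/(-7 + 100 - 60)) = 126*(6/33) = 126*(6*(1/33)) = 126*(2/11) = 252/11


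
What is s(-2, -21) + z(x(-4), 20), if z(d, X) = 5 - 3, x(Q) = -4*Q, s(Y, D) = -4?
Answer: -2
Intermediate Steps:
z(d, X) = 2
s(-2, -21) + z(x(-4), 20) = -4 + 2 = -2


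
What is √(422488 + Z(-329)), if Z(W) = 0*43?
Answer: 2*√105622 ≈ 649.99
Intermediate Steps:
Z(W) = 0
√(422488 + Z(-329)) = √(422488 + 0) = √422488 = 2*√105622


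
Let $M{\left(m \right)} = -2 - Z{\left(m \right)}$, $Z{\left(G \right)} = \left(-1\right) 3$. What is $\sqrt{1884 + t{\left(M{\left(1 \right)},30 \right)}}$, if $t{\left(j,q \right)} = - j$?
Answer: $\sqrt{1883} \approx 43.394$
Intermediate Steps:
$Z{\left(G \right)} = -3$
$M{\left(m \right)} = 1$ ($M{\left(m \right)} = -2 - -3 = -2 + 3 = 1$)
$\sqrt{1884 + t{\left(M{\left(1 \right)},30 \right)}} = \sqrt{1884 - 1} = \sqrt{1883}$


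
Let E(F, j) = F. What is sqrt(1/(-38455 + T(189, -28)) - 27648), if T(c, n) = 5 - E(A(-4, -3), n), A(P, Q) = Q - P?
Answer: I*sqrt(40876998517299)/38451 ≈ 166.28*I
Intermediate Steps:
T(c, n) = 4 (T(c, n) = 5 - (-3 - 1*(-4)) = 5 - (-3 + 4) = 5 - 1*1 = 5 - 1 = 4)
sqrt(1/(-38455 + T(189, -28)) - 27648) = sqrt(1/(-38455 + 4) - 27648) = sqrt(1/(-38451) - 27648) = sqrt(-1/38451 - 27648) = sqrt(-1063093249/38451) = I*sqrt(40876998517299)/38451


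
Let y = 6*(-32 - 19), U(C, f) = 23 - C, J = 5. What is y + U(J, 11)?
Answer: -288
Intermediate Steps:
y = -306 (y = 6*(-51) = -306)
y + U(J, 11) = -306 + (23 - 1*5) = -306 + (23 - 5) = -306 + 18 = -288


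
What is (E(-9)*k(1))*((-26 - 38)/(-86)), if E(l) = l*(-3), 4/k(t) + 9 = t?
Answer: -432/43 ≈ -10.047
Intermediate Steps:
k(t) = 4/(-9 + t)
E(l) = -3*l
(E(-9)*k(1))*((-26 - 38)/(-86)) = ((-3*(-9))*(4/(-9 + 1)))*((-26 - 38)/(-86)) = (27*(4/(-8)))*(-64*(-1/86)) = (27*(4*(-⅛)))*(32/43) = (27*(-½))*(32/43) = -27/2*32/43 = -432/43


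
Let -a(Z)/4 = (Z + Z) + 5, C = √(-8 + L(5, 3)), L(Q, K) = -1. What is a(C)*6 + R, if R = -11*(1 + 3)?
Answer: -164 - 144*I ≈ -164.0 - 144.0*I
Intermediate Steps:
R = -44 (R = -11*4 = -44)
C = 3*I (C = √(-8 - 1) = √(-9) = 3*I ≈ 3.0*I)
a(Z) = -20 - 8*Z (a(Z) = -4*((Z + Z) + 5) = -4*(2*Z + 5) = -4*(5 + 2*Z) = -20 - 8*Z)
a(C)*6 + R = (-20 - 24*I)*6 - 44 = (-120 - 144*I) - 44 = -164 - 144*I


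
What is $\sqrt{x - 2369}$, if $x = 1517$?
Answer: $2 i \sqrt{213} \approx 29.189 i$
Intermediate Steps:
$\sqrt{x - 2369} = \sqrt{1517 - 2369} = \sqrt{-852} = 2 i \sqrt{213}$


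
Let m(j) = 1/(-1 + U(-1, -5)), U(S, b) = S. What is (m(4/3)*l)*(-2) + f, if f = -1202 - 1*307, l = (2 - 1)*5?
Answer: -1504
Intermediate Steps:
l = 5 (l = 1*5 = 5)
m(j) = -½ (m(j) = 1/(-1 - 1) = 1/(-2) = -½)
f = -1509 (f = -1202 - 307 = -1509)
(m(4/3)*l)*(-2) + f = -½*5*(-2) - 1509 = -5/2*(-2) - 1509 = 5 - 1509 = -1504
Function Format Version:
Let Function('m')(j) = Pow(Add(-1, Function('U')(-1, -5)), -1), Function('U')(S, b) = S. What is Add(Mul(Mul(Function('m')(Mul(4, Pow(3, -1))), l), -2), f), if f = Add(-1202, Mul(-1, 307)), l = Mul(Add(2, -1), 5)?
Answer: -1504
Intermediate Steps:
l = 5 (l = Mul(1, 5) = 5)
Function('m')(j) = Rational(-1, 2) (Function('m')(j) = Pow(Add(-1, -1), -1) = Pow(-2, -1) = Rational(-1, 2))
f = -1509 (f = Add(-1202, -307) = -1509)
Add(Mul(Mul(Function('m')(Mul(4, Pow(3, -1))), l), -2), f) = Add(Mul(Mul(Rational(-1, 2), 5), -2), -1509) = Add(Mul(Rational(-5, 2), -2), -1509) = Add(5, -1509) = -1504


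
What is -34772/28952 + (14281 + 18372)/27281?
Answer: -811319/197459878 ≈ -0.0041088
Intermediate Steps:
-34772/28952 + (14281 + 18372)/27281 = -34772*1/28952 + 32653*(1/27281) = -8693/7238 + 32653/27281 = -811319/197459878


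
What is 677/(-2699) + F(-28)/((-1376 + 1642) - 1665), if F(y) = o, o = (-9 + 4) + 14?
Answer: -971414/3775901 ≈ -0.25727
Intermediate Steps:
o = 9 (o = -5 + 14 = 9)
F(y) = 9
677/(-2699) + F(-28)/((-1376 + 1642) - 1665) = 677/(-2699) + 9/((-1376 + 1642) - 1665) = 677*(-1/2699) + 9/(266 - 1665) = -677/2699 + 9/(-1399) = -677/2699 + 9*(-1/1399) = -677/2699 - 9/1399 = -971414/3775901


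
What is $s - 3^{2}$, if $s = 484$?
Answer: $475$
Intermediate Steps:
$s - 3^{2} = 484 - 3^{2} = 484 - 9 = 475$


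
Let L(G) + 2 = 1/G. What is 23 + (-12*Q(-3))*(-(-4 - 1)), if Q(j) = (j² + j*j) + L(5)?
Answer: -949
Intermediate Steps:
L(G) = -2 + 1/G
Q(j) = -9/5 + 2*j² (Q(j) = (j² + j*j) + (-2 + 1/5) = (j² + j²) + (-2 + ⅕) = 2*j² - 9/5 = -9/5 + 2*j²)
23 + (-12*Q(-3))*(-(-4 - 1)) = 23 + (-12*(-9/5 + 2*(-3)²))*(-(-4 - 1)) = 23 + (-12*(-9/5 + 2*9))*(-1*(-5)) = 23 - 12*(-9/5 + 18)*5 = 23 - 12*81/5*5 = 23 - 972/5*5 = 23 - 972 = -949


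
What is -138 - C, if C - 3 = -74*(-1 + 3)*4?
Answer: 451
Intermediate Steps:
C = -589 (C = 3 - 74*(-1 + 3)*4 = 3 - 148*4 = 3 - 74*8 = 3 - 592 = -589)
-138 - C = -138 - 1*(-589) = -138 + 589 = 451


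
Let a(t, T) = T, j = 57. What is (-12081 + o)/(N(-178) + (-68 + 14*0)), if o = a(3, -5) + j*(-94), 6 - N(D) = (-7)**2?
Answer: 17444/111 ≈ 157.15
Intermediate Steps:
N(D) = -43 (N(D) = 6 - 1*(-7)**2 = 6 - 1*49 = 6 - 49 = -43)
o = -5363 (o = -5 + 57*(-94) = -5 - 5358 = -5363)
(-12081 + o)/(N(-178) + (-68 + 14*0)) = (-12081 - 5363)/(-43 + (-68 + 14*0)) = -17444/(-43 + (-68 + 0)) = -17444/(-43 - 68) = -17444/(-111) = -17444*(-1/111) = 17444/111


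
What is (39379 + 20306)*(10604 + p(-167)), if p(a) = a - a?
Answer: 632899740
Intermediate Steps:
p(a) = 0
(39379 + 20306)*(10604 + p(-167)) = (39379 + 20306)*(10604 + 0) = 59685*10604 = 632899740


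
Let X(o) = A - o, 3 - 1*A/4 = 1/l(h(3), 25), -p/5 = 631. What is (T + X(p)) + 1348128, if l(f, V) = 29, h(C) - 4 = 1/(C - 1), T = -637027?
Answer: 20713768/29 ≈ 7.1427e+5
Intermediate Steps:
p = -3155 (p = -5*631 = -3155)
h(C) = 4 + 1/(-1 + C) (h(C) = 4 + 1/(C - 1) = 4 + 1/(-1 + C))
A = 344/29 (A = 12 - 4/29 = 344/29 ≈ 11.862)
X(o) = 344/29 - o
(T + X(p)) + 1348128 = (-637027 + (344/29 - 1*(-3155))) + 1348128 = (-637027 + (344/29 + 3155)) + 1348128 = (-637027 + 91839/29) + 1348128 = -18381944/29 + 1348128 = 20713768/29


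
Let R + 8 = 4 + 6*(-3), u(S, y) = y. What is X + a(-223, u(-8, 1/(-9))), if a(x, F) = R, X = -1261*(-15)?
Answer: 18893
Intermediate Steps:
X = 18915
R = -22 (R = -8 + (4 + 6*(-3)) = -8 + (4 - 18) = -8 - 14 = -22)
a(x, F) = -22
X + a(-223, u(-8, 1/(-9))) = 18915 - 22 = 18893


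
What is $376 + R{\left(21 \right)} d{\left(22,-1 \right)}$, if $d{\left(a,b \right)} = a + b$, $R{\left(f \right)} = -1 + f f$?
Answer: $9616$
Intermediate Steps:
$R{\left(f \right)} = -1 + f^{2}$
$376 + R{\left(21 \right)} d{\left(22,-1 \right)} = 376 + \left(-1 + 21^{2}\right) \left(22 - 1\right) = 376 + \left(-1 + 441\right) 21 = 376 + 440 \cdot 21 = 376 + 9240 = 9616$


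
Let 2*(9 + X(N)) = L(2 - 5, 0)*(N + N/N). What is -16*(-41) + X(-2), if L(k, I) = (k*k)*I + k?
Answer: 1297/2 ≈ 648.50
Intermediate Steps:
L(k, I) = k + I*k² (L(k, I) = k²*I + k = I*k² + k = k + I*k²)
X(N) = -21/2 - 3*N/2 (X(N) = -9 + (((2 - 5)*(1 + 0*(2 - 5)))*(N + N/N))/2 = -9 + ((-3*(1 + 0*(-3)))*(N + 1))/2 = -9 + ((-3*(1 + 0))*(1 + N))/2 = -9 + ((-3*1)*(1 + N))/2 = -9 + (-3*(1 + N))/2 = -9 + (-3 - 3*N)/2 = -9 + (-3/2 - 3*N/2) = -21/2 - 3*N/2)
-16*(-41) + X(-2) = -16*(-41) + (-21/2 - 3/2*(-2)) = 656 + (-21/2 + 3) = 656 - 15/2 = 1297/2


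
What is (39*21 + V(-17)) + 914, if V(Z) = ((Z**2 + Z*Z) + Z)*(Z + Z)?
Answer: -17341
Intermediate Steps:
V(Z) = 2*Z*(Z + 2*Z**2) (V(Z) = ((Z**2 + Z**2) + Z)*(2*Z) = (2*Z**2 + Z)*(2*Z) = (Z + 2*Z**2)*(2*Z) = 2*Z*(Z + 2*Z**2))
(39*21 + V(-17)) + 914 = (39*21 + (-17)**2*(2 + 4*(-17))) + 914 = (819 + 289*(2 - 68)) + 914 = (819 + 289*(-66)) + 914 = (819 - 19074) + 914 = -18255 + 914 = -17341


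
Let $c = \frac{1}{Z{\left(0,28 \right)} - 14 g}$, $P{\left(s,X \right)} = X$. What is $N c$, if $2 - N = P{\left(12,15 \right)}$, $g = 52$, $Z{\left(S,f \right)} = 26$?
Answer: $\frac{1}{54} \approx 0.018519$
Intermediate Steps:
$N = -13$ ($N = 2 - 15 = -13$)
$c = - \frac{1}{702}$ ($c = \frac{1}{26 - 728} = \frac{1}{-702} = - \frac{1}{702} \approx -0.0014245$)
$N c = \left(-13\right) \left(- \frac{1}{702}\right) = \frac{1}{54}$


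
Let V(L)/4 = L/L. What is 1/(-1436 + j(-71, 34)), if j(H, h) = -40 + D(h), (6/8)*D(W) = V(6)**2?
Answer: -3/4364 ≈ -0.00068744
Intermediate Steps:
V(L) = 4 (V(L) = 4*(L/L) = 4*1 = 4)
D(W) = 64/3 (D(W) = (4/3)*4**2 = (4/3)*16 = 64/3)
j(H, h) = -56/3 (j(H, h) = -40 + 64/3 = -56/3)
1/(-1436 + j(-71, 34)) = 1/(-1436 - 56/3) = 1/(-4364/3) = -3/4364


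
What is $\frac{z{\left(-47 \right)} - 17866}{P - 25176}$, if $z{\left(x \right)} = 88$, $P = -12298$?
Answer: $\frac{8889}{18737} \approx 0.47441$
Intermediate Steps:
$\frac{z{\left(-47 \right)} - 17866}{P - 25176} = \frac{88 - 17866}{-12298 - 25176} = - \frac{17778}{-37474} = \left(-17778\right) \left(- \frac{1}{37474}\right) = \frac{8889}{18737}$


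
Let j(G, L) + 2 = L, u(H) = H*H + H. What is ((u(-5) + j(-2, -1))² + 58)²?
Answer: 120409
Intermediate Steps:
u(H) = H + H² (u(H) = H² + H = H + H²)
j(G, L) = -2 + L
((u(-5) + j(-2, -1))² + 58)² = ((-5*(1 - 5) + (-2 - 1))² + 58)² = ((-5*(-4) - 3)² + 58)² = ((20 - 3)² + 58)² = (17² + 58)² = (289 + 58)² = 347² = 120409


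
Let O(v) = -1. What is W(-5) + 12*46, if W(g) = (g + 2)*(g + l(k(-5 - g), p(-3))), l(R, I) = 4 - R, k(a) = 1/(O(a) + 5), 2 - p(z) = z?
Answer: 2223/4 ≈ 555.75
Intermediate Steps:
p(z) = 2 - z
k(a) = ¼ (k(a) = 1/(-1 + 5) = 1/4 = ¼)
W(g) = (2 + g)*(15/4 + g) (W(g) = (g + 2)*(g + (4 - 1*¼)) = (2 + g)*(g + (4 - ¼)) = (2 + g)*(g + 15/4) = (2 + g)*(15/4 + g))
W(-5) + 12*46 = (15/2 + (-5)² + (23/4)*(-5)) + 12*46 = (15/2 + 25 - 115/4) + 552 = 15/4 + 552 = 2223/4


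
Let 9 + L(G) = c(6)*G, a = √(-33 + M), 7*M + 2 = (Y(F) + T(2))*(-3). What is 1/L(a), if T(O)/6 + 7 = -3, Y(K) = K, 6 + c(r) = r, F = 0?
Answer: -⅑ ≈ -0.11111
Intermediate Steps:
c(r) = -6 + r
T(O) = -60 (T(O) = -42 + 6*(-3) = -42 - 18 = -60)
M = 178/7 (M = -2/7 + ((0 - 60)*(-3))/7 = -2/7 + (-60*(-3))/7 = -2/7 + (⅐)*180 = -2/7 + 180/7 = 178/7 ≈ 25.429)
a = I*√371/7 (a = √(-33 + 178/7) = √(-53/7) = I*√371/7 ≈ 2.7516*I)
L(G) = -9 (L(G) = -9 + (-6 + 6)*G = -9 + 0*G = -9 + 0 = -9)
1/L(a) = 1/(-9) = -⅑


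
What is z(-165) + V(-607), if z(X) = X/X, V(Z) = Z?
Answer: -606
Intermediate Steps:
z(X) = 1
z(-165) + V(-607) = 1 - 607 = -606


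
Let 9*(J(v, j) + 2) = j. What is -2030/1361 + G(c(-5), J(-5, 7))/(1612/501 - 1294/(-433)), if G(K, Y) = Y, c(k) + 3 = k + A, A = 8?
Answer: -843770371/499718370 ≈ -1.6885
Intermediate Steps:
J(v, j) = -2 + j/9
c(k) = 5 + k (c(k) = -3 + (k + 8) = -3 + (8 + k) = 5 + k)
-2030/1361 + G(c(-5), J(-5, 7))/(1612/501 - 1294/(-433)) = -2030/1361 + (-2 + (⅑)*7)/(1612/501 - 1294/(-433)) = -2030*1/1361 + (-2 + 7/9)/(1612*(1/501) - 1294*(-1/433)) = -2030/1361 - 11/(9*(1612/501 + 1294/433)) = -2030/1361 - 11/(9*1346290/216933) = -2030/1361 - 11/9*216933/1346290 = -2030/1361 - 72311/367170 = -843770371/499718370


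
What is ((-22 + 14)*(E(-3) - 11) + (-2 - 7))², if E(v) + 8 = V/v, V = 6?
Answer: 25281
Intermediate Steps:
E(v) = -8 + 6/v
((-22 + 14)*(E(-3) - 11) + (-2 - 7))² = ((-22 + 14)*((-8 + 6/(-3)) - 11) + (-2 - 7))² = (-8*((-8 + 6*(-⅓)) - 11) - 9)² = (-8*((-8 - 2) - 11) - 9)² = (-8*(-10 - 11) - 9)² = (-8*(-21) - 9)² = (168 - 9)² = 159² = 25281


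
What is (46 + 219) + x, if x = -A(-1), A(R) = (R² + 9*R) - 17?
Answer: 290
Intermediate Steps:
A(R) = -17 + R² + 9*R
x = 25 (x = -(-17 + (-1)² + 9*(-1)) = -(-17 + 1 - 9) = -1*(-25) = 25)
(46 + 219) + x = (46 + 219) + 25 = 265 + 25 = 290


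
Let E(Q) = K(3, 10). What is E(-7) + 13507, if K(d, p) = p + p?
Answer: 13527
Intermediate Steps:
K(d, p) = 2*p
E(Q) = 20 (E(Q) = 2*10 = 20)
E(-7) + 13507 = 20 + 13507 = 13527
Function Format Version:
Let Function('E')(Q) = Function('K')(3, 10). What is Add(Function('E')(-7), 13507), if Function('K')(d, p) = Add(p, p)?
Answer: 13527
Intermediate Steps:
Function('K')(d, p) = Mul(2, p)
Function('E')(Q) = 20 (Function('E')(Q) = Mul(2, 10) = 20)
Add(Function('E')(-7), 13507) = Add(20, 13507) = 13527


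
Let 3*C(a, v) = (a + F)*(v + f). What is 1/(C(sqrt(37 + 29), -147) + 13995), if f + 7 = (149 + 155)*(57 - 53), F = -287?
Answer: -29201/2555338251 - 118*sqrt(66)/2555338251 ≈ -1.1803e-5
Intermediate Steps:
f = 1209 (f = -7 + (149 + 155)*(57 - 53) = -7 + 304*4 = -7 + 1216 = 1209)
C(a, v) = (-287 + a)*(1209 + v)/3 (C(a, v) = ((a - 287)*(v + 1209))/3 = ((-287 + a)*(1209 + v))/3 = (-287 + a)*(1209 + v)/3)
1/(C(sqrt(37 + 29), -147) + 13995) = 1/((-115661 + 403*sqrt(37 + 29) - 287/3*(-147) + (1/3)*sqrt(37 + 29)*(-147)) + 13995) = 1/((-115661 + 403*sqrt(66) + 14063 + (1/3)*sqrt(66)*(-147)) + 13995) = 1/((-115661 + 403*sqrt(66) + 14063 - 49*sqrt(66)) + 13995) = 1/((-101598 + 354*sqrt(66)) + 13995) = 1/(-87603 + 354*sqrt(66))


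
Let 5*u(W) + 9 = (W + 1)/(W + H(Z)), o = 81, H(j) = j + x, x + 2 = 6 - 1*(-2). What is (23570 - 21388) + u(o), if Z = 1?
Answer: 95937/44 ≈ 2180.4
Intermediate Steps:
x = 6 (x = -2 + (6 - 1*(-2)) = -2 + (6 + 2) = -2 + 8 = 6)
H(j) = 6 + j (H(j) = j + 6 = 6 + j)
u(W) = -9/5 + (1 + W)/(5*(7 + W)) (u(W) = -9/5 + ((W + 1)/(W + (6 + 1)))/5 = -9/5 + ((1 + W)/(W + 7))/5 = -9/5 + ((1 + W)/(7 + W))/5 = -9/5 + (1 + W)/(5*(7 + W)))
(23570 - 21388) + u(o) = (23570 - 21388) + 2*(-31 - 4*81)/(5*(7 + 81)) = 2182 + (⅖)*(-31 - 324)/88 = 2182 + (⅖)*(1/88)*(-355) = 2182 - 71/44 = 95937/44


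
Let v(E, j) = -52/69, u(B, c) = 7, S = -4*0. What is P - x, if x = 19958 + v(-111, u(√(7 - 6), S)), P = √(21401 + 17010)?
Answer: -1377050/69 + √38411 ≈ -19761.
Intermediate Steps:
S = 0
v(E, j) = -52/69 (v(E, j) = -52*1/69 = -52/69)
P = √38411 ≈ 195.99
x = 1377050/69 (x = 19958 - 52/69 = 1377050/69 ≈ 19957.)
P - x = √38411 - 1*1377050/69 = √38411 - 1377050/69 = -1377050/69 + √38411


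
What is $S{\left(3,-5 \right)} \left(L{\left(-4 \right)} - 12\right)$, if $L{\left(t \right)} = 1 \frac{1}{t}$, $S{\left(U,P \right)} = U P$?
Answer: $\frac{735}{4} \approx 183.75$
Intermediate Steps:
$S{\left(U,P \right)} = P U$
$L{\left(t \right)} = \frac{1}{t}$
$S{\left(3,-5 \right)} \left(L{\left(-4 \right)} - 12\right) = \left(-5\right) 3 \left(\frac{1}{-4} - 12\right) = - 15 \left(- \frac{1}{4} - 12\right) = \left(-15\right) \left(- \frac{49}{4}\right) = \frac{735}{4}$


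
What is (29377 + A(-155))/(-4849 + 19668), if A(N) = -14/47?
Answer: 1380705/696493 ≈ 1.9824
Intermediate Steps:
A(N) = -14/47 (A(N) = -14*1/47 = -14/47)
(29377 + A(-155))/(-4849 + 19668) = (29377 - 14/47)/(-4849 + 19668) = (1380705/47)/14819 = (1380705/47)*(1/14819) = 1380705/696493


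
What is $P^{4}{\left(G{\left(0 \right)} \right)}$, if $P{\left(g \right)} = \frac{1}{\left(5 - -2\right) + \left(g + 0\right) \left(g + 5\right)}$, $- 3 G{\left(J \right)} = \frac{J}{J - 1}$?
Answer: $\frac{1}{2401} \approx 0.00041649$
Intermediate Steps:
$G{\left(J \right)} = - \frac{J}{3 \left(-1 + J\right)}$ ($G{\left(J \right)} = - \frac{J \frac{1}{J - 1}}{3} = - \frac{J \frac{1}{-1 + J}}{3} = - \frac{J}{3 \left(-1 + J\right)}$)
$P{\left(g \right)} = \frac{1}{7 + g \left(5 + g\right)}$ ($P{\left(g \right)} = \frac{1}{\left(5 + 2\right) + g \left(5 + g\right)} = \frac{1}{7 + g \left(5 + g\right)}$)
$P^{4}{\left(G{\left(0 \right)} \right)} = \left(\frac{1}{7 + \left(\left(-1\right) 0 \frac{1}{-3 + 3 \cdot 0}\right)^{2} + 5 \left(\left(-1\right) 0 \frac{1}{-3 + 3 \cdot 0}\right)}\right)^{4} = \left(\frac{1}{7 + \left(\left(-1\right) 0 \frac{1}{-3 + 0}\right)^{2} + 5 \left(\left(-1\right) 0 \frac{1}{-3 + 0}\right)}\right)^{4} = \left(\frac{1}{7 + \left(\left(-1\right) 0 \frac{1}{-3}\right)^{2} + 5 \left(\left(-1\right) 0 \frac{1}{-3}\right)}\right)^{4} = \left(\frac{1}{7 + \left(\left(-1\right) 0 \left(- \frac{1}{3}\right)\right)^{2} + 5 \left(\left(-1\right) 0 \left(- \frac{1}{3}\right)\right)}\right)^{4} = \left(\frac{1}{7 + 0^{2} + 5 \cdot 0}\right)^{4} = \left(\frac{1}{7 + 0 + 0}\right)^{4} = \left(\frac{1}{7}\right)^{4} = \frac{1}{2401}$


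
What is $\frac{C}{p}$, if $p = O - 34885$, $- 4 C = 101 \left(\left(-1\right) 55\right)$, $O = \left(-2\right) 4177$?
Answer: $- \frac{5555}{172956} \approx -0.032118$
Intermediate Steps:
$O = -8354$
$C = \frac{5555}{4}$ ($C = - \frac{101 \left(\left(-1\right) 55\right)}{4} = - \frac{101 \left(-55\right)}{4} = \left(- \frac{1}{4}\right) \left(-5555\right) = \frac{5555}{4} \approx 1388.8$)
$p = -43239$ ($p = -8354 - 34885 = -43239$)
$\frac{C}{p} = \frac{5555}{4 \left(-43239\right)} = \frac{5555}{4} \left(- \frac{1}{43239}\right) = - \frac{5555}{172956}$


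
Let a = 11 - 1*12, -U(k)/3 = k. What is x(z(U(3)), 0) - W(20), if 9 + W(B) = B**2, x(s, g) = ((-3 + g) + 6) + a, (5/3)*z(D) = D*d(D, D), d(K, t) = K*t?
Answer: -389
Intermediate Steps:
U(k) = -3*k
z(D) = 3*D**3/5 (z(D) = 3*(D*(D*D))/5 = 3*(D*D**2)/5 = 3*D**3/5)
a = -1 (a = 11 - 12 = -1)
x(s, g) = 2 + g (x(s, g) = ((-3 + g) + 6) - 1 = (3 + g) - 1 = 2 + g)
W(B) = -9 + B**2
x(z(U(3)), 0) - W(20) = (2 + 0) - (-9 + 20**2) = 2 - (-9 + 400) = 2 - 1*391 = 2 - 391 = -389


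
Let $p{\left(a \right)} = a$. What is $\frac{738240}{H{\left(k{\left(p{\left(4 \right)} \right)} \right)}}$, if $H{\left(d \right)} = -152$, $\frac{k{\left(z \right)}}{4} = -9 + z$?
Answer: $- \frac{92280}{19} \approx -4856.8$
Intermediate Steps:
$k{\left(z \right)} = -36 + 4 z$ ($k{\left(z \right)} = 4 \left(-9 + z\right) = -36 + 4 z$)
$\frac{738240}{H{\left(k{\left(p{\left(4 \right)} \right)} \right)}} = \frac{738240}{-152} = 738240 \left(- \frac{1}{152}\right) = - \frac{92280}{19}$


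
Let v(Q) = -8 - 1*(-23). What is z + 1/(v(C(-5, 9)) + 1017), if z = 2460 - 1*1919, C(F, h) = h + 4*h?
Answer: 558313/1032 ≈ 541.00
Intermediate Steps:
C(F, h) = 5*h
v(Q) = 15 (v(Q) = -8 + 23 = 15)
z = 541 (z = 2460 - 1919 = 541)
z + 1/(v(C(-5, 9)) + 1017) = 541 + 1/(15 + 1017) = 541 + 1/1032 = 558313/1032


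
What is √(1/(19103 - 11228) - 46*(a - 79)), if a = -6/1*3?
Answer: √1229838785/525 ≈ 66.798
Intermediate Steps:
a = -18 (a = -6*1*3 = -6*3 = -18)
√(1/(19103 - 11228) - 46*(a - 79)) = √(1/(19103 - 11228) - 46*(-18 - 79)) = √(1/7875 - 46*(-97)) = √(1/7875 + 4462) = √(35138251/7875) = √1229838785/525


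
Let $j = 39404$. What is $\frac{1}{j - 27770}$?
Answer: $\frac{1}{11634} \approx 8.5955 \cdot 10^{-5}$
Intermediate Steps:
$\frac{1}{j - 27770} = \frac{1}{39404 - 27770} = \frac{1}{11634}$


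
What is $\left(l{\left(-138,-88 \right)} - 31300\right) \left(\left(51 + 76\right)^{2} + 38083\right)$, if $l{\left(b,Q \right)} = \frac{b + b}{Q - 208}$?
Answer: $- \frac{62781046886}{37} \approx -1.6968 \cdot 10^{9}$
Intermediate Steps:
$l{\left(b,Q \right)} = \frac{2 b}{-208 + Q}$
$\left(l{\left(-138,-88 \right)} - 31300\right) \left(\left(51 + 76\right)^{2} + 38083\right) = \left(2 \left(-138\right) \frac{1}{-208 - 88} - 31300\right) \left(\left(51 + 76\right)^{2} + 38083\right) = \left(2 \left(-138\right) \frac{1}{-296} - 31300\right) \left(127^{2} + 38083\right) = \left(2 \left(-138\right) \left(- \frac{1}{296}\right) - 31300\right) \left(16129 + 38083\right) = \left(\frac{69}{74} - 31300\right) 54212 = \left(- \frac{2316131}{74}\right) 54212 = - \frac{62781046886}{37}$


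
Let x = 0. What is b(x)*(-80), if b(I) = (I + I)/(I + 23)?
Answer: 0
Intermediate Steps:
b(I) = 2*I/(23 + I) (b(I) = (2*I)/(23 + I) = 2*I/(23 + I))
b(x)*(-80) = (2*0/(23 + 0))*(-80) = (2*0/23)*(-80) = (2*0*(1/23))*(-80) = 0*(-80) = 0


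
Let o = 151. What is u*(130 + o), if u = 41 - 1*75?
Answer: -9554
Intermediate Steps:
u = -34 (u = 41 - 75 = -34)
u*(130 + o) = -34*(130 + 151) = -34*281 = -9554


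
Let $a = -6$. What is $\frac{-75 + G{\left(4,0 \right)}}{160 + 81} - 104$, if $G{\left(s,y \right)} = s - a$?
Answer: $- \frac{25129}{241} \approx -104.27$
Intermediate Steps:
$G{\left(s,y \right)} = 6 + s$ ($G{\left(s,y \right)} = s - -6 = s + 6 = 6 + s$)
$\frac{-75 + G{\left(4,0 \right)}}{160 + 81} - 104 = \frac{-75 + \left(6 + 4\right)}{160 + 81} - 104 = \frac{-75 + 10}{241} - 104 = \left(-65\right) \frac{1}{241} - 104 = - \frac{65}{241} - 104 = - \frac{25129}{241}$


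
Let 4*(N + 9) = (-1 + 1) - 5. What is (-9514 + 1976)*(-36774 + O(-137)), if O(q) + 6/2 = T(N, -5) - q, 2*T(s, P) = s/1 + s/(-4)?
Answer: 4419540707/16 ≈ 2.7622e+8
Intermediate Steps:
N = -41/4 (N = -9 + ((-1 + 1) - 5)/4 = -9 + (0 - 5)/4 = -9 + (¼)*(-5) = -9 - 5/4 = -41/4 ≈ -10.250)
T(s, P) = 3*s/8 (T(s, P) = (s/1 + s/(-4))/2 = (s*1 + s*(-¼))/2 = (s - s/4)/2 = (3*s/4)/2 = 3*s/8)
O(q) = -219/32 - q (O(q) = -3 + ((3/8)*(-41/4) - q) = -3 + (-123/32 - q) = -219/32 - q)
(-9514 + 1976)*(-36774 + O(-137)) = (-9514 + 1976)*(-36774 + (-219/32 - 1*(-137))) = -7538*(-36774 + (-219/32 + 137)) = -7538*(-36774 + 4165/32) = -7538*(-1172603/32) = 4419540707/16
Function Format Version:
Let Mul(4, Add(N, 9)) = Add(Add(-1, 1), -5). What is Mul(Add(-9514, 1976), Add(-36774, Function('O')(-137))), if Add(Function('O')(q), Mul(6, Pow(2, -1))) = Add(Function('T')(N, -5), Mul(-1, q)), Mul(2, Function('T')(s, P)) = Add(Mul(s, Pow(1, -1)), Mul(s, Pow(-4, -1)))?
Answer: Rational(4419540707, 16) ≈ 2.7622e+8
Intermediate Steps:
N = Rational(-41, 4) (N = Add(-9, Mul(Rational(1, 4), Add(Add(-1, 1), -5))) = Add(-9, Mul(Rational(1, 4), Add(0, -5))) = Add(-9, Mul(Rational(1, 4), -5)) = Add(-9, Rational(-5, 4)) = Rational(-41, 4) ≈ -10.250)
Function('T')(s, P) = Mul(Rational(3, 8), s) (Function('T')(s, P) = Mul(Rational(1, 2), Add(Mul(s, Pow(1, -1)), Mul(s, Pow(-4, -1)))) = Mul(Rational(1, 2), Add(Mul(s, 1), Mul(s, Rational(-1, 4)))) = Mul(Rational(1, 2), Add(s, Mul(Rational(-1, 4), s))) = Mul(Rational(1, 2), Mul(Rational(3, 4), s)) = Mul(Rational(3, 8), s))
Function('O')(q) = Add(Rational(-219, 32), Mul(-1, q)) (Function('O')(q) = Add(-3, Add(Mul(Rational(3, 8), Rational(-41, 4)), Mul(-1, q))) = Add(-3, Add(Rational(-123, 32), Mul(-1, q))) = Add(Rational(-219, 32), Mul(-1, q)))
Mul(Add(-9514, 1976), Add(-36774, Function('O')(-137))) = Mul(Add(-9514, 1976), Add(-36774, Add(Rational(-219, 32), Mul(-1, -137)))) = Mul(-7538, Add(-36774, Add(Rational(-219, 32), 137))) = Mul(-7538, Add(-36774, Rational(4165, 32))) = Mul(-7538, Rational(-1172603, 32)) = Rational(4419540707, 16)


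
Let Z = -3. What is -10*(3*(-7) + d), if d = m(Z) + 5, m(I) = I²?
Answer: 70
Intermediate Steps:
d = 14 (d = (-3)² + 5 = 9 + 5 = 14)
-10*(3*(-7) + d) = -10*(3*(-7) + 14) = -10*(-21 + 14) = -10*(-7) = 70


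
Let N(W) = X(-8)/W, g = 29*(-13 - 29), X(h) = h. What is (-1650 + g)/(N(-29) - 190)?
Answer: 13862/917 ≈ 15.117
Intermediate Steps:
g = -1218 (g = 29*(-42) = -1218)
N(W) = -8/W
(-1650 + g)/(N(-29) - 190) = (-1650 - 1218)/(-8/(-29) - 190) = -2868/(-8*(-1/29) - 190) = -2868/(8/29 - 190) = -2868/(-5502/29) = -2868*(-29/5502) = 13862/917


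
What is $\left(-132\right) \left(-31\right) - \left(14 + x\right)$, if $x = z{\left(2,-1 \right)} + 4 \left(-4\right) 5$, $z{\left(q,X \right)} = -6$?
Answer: $4164$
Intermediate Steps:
$x = -86$ ($x = -6 + 4 \left(-4\right) 5 = -6 - 80 = -86$)
$\left(-132\right) \left(-31\right) - \left(14 + x\right) = \left(-132\right) \left(-31\right) - -72 = 4092 + \left(-14 + 86\right) = 4092 + 72 = 4164$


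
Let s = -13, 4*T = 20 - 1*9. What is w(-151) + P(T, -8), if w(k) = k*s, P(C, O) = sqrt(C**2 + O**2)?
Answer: 1963 + sqrt(1145)/4 ≈ 1971.5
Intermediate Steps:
T = 11/4 (T = (20 - 1*9)/4 = (20 - 9)/4 = (1/4)*11 = 11/4 ≈ 2.7500)
w(k) = -13*k (w(k) = k*(-13) = -13*k)
w(-151) + P(T, -8) = -13*(-151) + sqrt((11/4)**2 + (-8)**2) = 1963 + sqrt(121/16 + 64) = 1963 + sqrt(1145/16) = 1963 + sqrt(1145)/4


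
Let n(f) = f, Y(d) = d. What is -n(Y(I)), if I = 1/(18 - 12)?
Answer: -1/6 ≈ -0.16667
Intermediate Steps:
I = 1/6 ≈ 0.16667
-n(Y(I)) = -1*1/6 = -1/6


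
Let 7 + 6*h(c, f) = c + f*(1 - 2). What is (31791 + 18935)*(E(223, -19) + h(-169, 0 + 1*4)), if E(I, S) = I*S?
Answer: -216447842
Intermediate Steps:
h(c, f) = -7/6 - f/6 + c/6 (h(c, f) = -7/6 + (c + f*(1 - 2))/6 = -7/6 + (c + f*(-1))/6 = -7/6 + (c - f)/6 = -7/6 + (-f/6 + c/6) = -7/6 - f/6 + c/6)
(31791 + 18935)*(E(223, -19) + h(-169, 0 + 1*4)) = (31791 + 18935)*(223*(-19) + (-7/6 - (0 + 1*4)/6 + (⅙)*(-169))) = 50726*(-4237 + (-7/6 - (0 + 4)/6 - 169/6)) = 50726*(-4237 + (-7/6 - ⅙*4 - 169/6)) = 50726*(-4237 + (-7/6 - ⅔ - 169/6)) = 50726*(-4237 - 30) = 50726*(-4267) = -216447842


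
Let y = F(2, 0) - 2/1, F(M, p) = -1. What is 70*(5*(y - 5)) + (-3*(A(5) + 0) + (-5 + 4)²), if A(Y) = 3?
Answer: -2808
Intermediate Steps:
y = -3 (y = -1 - 2/1 = -1 - 2*1 = -1 - 2 = -3)
70*(5*(y - 5)) + (-3*(A(5) + 0) + (-5 + 4)²) = 70*(5*(-3 - 5)) + (-3*(3 + 0) + (-5 + 4)²) = 70*(5*(-8)) + (-3*3 + (-1)²) = 70*(-40) + (-9 + 1) = -2800 - 8 = -2808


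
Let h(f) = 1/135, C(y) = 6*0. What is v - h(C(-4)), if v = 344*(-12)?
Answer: -557281/135 ≈ -4128.0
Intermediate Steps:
C(y) = 0
h(f) = 1/135
v = -4128
v - h(C(-4)) = -4128 - 1*1/135 = -4128 - 1/135 = -557281/135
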